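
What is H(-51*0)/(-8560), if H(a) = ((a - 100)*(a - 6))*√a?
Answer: 0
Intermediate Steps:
H(a) = √a*(-100 + a)*(-6 + a) (H(a) = ((-100 + a)*(-6 + a))*√a = √a*(-100 + a)*(-6 + a))
H(-51*0)/(-8560) = (√(-51*0)*(600 + (-51*0)² - (-5406)*0))/(-8560) = (√0*(600 + 0² - 106*0))*(-1/8560) = (0*(600 + 0 + 0))*(-1/8560) = (0*600)*(-1/8560) = 0*(-1/8560) = 0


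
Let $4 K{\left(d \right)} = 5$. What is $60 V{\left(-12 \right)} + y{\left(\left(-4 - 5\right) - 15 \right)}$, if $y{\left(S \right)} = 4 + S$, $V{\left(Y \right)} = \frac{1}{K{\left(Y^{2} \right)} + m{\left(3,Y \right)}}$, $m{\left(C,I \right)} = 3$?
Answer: $- \frac{100}{17} \approx -5.8824$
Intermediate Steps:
$K{\left(d \right)} = \frac{5}{4}$ ($K{\left(d \right)} = \frac{1}{4} \cdot 5 = \frac{5}{4}$)
$V{\left(Y \right)} = \frac{4}{17}$ ($V{\left(Y \right)} = \frac{1}{\frac{5}{4} + 3} = \frac{1}{\frac{17}{4}} = \frac{4}{17}$)
$60 V{\left(-12 \right)} + y{\left(\left(-4 - 5\right) - 15 \right)} = 60 \cdot \frac{4}{17} + \left(4 - 24\right) = \frac{240}{17} + \left(4 - 24\right) = \frac{240}{17} - 20 = - \frac{100}{17}$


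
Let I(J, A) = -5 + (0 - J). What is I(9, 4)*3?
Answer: -42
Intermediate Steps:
I(J, A) = -5 - J
I(9, 4)*3 = (-5 - 1*9)*3 = (-5 - 9)*3 = -14*3 = -42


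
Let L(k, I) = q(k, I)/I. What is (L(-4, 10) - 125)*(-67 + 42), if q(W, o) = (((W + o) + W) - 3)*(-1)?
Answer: 6245/2 ≈ 3122.5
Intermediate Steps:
q(W, o) = 3 - o - 2*W (q(W, o) = ((o + 2*W) - 3)*(-1) = (-3 + o + 2*W)*(-1) = 3 - o - 2*W)
L(k, I) = (3 - I - 2*k)/I
(L(-4, 10) - 125)*(-67 + 42) = ((3 - 1*10 - 2*(-4))/10 - 125)*(-67 + 42) = ((3 - 10 + 8)/10 - 125)*(-25) = ((1/10)*1 - 125)*(-25) = (1/10 - 125)*(-25) = -1249/10*(-25) = 6245/2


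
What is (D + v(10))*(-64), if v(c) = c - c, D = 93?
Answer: -5952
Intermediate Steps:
v(c) = 0
(D + v(10))*(-64) = (93 + 0)*(-64) = 93*(-64) = -5952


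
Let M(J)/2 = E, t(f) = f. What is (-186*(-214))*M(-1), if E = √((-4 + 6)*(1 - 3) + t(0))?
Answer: 159216*I ≈ 1.5922e+5*I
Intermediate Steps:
E = 2*I (E = √((-4 + 6)*(1 - 3) + 0) = √(2*(-2) + 0) = √(-4 + 0) = √(-4) = 2*I ≈ 2.0*I)
M(J) = 4*I (M(J) = 2*(2*I) = 4*I)
(-186*(-214))*M(-1) = (-186*(-214))*(4*I) = 39804*(4*I) = 159216*I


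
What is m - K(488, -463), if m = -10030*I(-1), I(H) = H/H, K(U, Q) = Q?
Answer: -9567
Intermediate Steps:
I(H) = 1
m = -10030 (m = -10030*1 = -10030)
m - K(488, -463) = -10030 - 1*(-463) = -10030 + 463 = -9567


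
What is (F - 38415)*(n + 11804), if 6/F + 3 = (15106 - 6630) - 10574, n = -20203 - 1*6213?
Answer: 1179333365652/2101 ≈ 5.6132e+8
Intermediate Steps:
n = -26416 (n = -20203 - 6213 = -26416)
F = -6/2101 (F = 6/(-3 + ((15106 - 6630) - 10574)) = 6/(-3 + (8476 - 10574)) = 6/(-3 - 2098) = 6/(-2101) = 6*(-1/2101) = -6/2101 ≈ -0.0028558)
(F - 38415)*(n + 11804) = (-6/2101 - 38415)*(-26416 + 11804) = -80709921/2101*(-14612) = 1179333365652/2101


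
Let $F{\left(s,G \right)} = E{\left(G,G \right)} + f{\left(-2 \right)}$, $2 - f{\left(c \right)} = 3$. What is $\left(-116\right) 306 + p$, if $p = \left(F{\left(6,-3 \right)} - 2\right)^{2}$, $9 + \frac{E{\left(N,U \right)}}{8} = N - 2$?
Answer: $-22271$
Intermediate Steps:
$f{\left(c \right)} = -1$ ($f{\left(c \right)} = 2 - 3 = -1$)
$E{\left(N,U \right)} = -88 + 8 N$ ($E{\left(N,U \right)} = -72 + 8 \left(N - 2\right) = -72 + 8 \left(-2 + N\right) = -72 + \left(-16 + 8 N\right) = -88 + 8 N$)
$F{\left(s,G \right)} = -89 + 8 G$ ($F{\left(s,G \right)} = \left(-88 + 8 G\right) - 1 = -89 + 8 G$)
$p = 13225$ ($p = \left(\left(-89 + 8 \left(-3\right)\right) - 2\right)^{2} = \left(\left(-89 - 24\right) - 2\right)^{2} = \left(-113 - 2\right)^{2} = \left(-115\right)^{2} = 13225$)
$\left(-116\right) 306 + p = \left(-116\right) 306 + 13225 = -35496 + 13225 = -22271$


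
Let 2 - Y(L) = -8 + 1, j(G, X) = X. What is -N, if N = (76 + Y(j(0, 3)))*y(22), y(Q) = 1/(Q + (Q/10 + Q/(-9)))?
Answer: -3825/979 ≈ -3.9070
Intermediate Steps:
y(Q) = 90/(89*Q) (y(Q) = 1/(Q + (Q*(1/10) + Q*(-1/9))) = 1/(Q + (Q/10 - Q/9)) = 1/(Q - Q/90) = 1/(89*Q/90) = 90/(89*Q))
Y(L) = 9 (Y(L) = 2 - (-8 + 1) = 2 - 1*(-7) = 2 + 7 = 9)
N = 3825/979 (N = (76 + 9)*((90/89)/22) = 85*((90/89)*(1/22)) = 85*(45/979) = 3825/979 ≈ 3.9070)
-N = -1*3825/979 = -3825/979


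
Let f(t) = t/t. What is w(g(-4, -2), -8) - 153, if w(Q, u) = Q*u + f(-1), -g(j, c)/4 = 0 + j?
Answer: -280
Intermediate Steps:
g(j, c) = -4*j (g(j, c) = -4*(0 + j) = -4*j)
f(t) = 1
w(Q, u) = 1 + Q*u (w(Q, u) = Q*u + 1 = 1 + Q*u)
w(g(-4, -2), -8) - 153 = (1 - 4*(-4)*(-8)) - 153 = (1 + 16*(-8)) - 153 = (1 - 128) - 153 = -127 - 153 = -280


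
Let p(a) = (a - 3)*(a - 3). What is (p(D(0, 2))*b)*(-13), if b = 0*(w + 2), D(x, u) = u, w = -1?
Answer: 0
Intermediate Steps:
p(a) = (-3 + a)² (p(a) = (-3 + a)*(-3 + a) = (-3 + a)²)
b = 0 (b = 0*(-1 + 2) = 0*1 = 0)
(p(D(0, 2))*b)*(-13) = ((-3 + 2)²*0)*(-13) = ((-1)²*0)*(-13) = (1*0)*(-13) = 0*(-13) = 0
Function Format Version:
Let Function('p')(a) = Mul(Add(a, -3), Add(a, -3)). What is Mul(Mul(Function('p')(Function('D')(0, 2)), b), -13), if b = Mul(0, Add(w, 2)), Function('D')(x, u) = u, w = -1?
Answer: 0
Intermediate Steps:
Function('p')(a) = Pow(Add(-3, a), 2) (Function('p')(a) = Mul(Add(-3, a), Add(-3, a)) = Pow(Add(-3, a), 2))
b = 0 (b = Mul(0, Add(-1, 2)) = Mul(0, 1) = 0)
Mul(Mul(Function('p')(Function('D')(0, 2)), b), -13) = Mul(Mul(Pow(Add(-3, 2), 2), 0), -13) = Mul(Mul(Pow(-1, 2), 0), -13) = Mul(Mul(1, 0), -13) = Mul(0, -13) = 0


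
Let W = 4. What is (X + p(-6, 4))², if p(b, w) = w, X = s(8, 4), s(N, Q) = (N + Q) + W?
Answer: 400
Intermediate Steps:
s(N, Q) = 4 + N + Q (s(N, Q) = (N + Q) + 4 = 4 + N + Q)
X = 16 (X = 4 + 8 + 4 = 16)
(X + p(-6, 4))² = (16 + 4)² = 20² = 400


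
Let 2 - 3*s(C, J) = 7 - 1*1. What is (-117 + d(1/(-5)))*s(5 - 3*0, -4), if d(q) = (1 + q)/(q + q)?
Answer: 476/3 ≈ 158.67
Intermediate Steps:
d(q) = (1 + q)/(2*q) (d(q) = (1 + q)/((2*q)) = (1 + q)*(1/(2*q)) = (1 + q)/(2*q))
s(C, J) = -4/3 (s(C, J) = 2/3 - (7 - 1*1)/3 = 2/3 - (7 - 1)/3 = 2/3 - 1/3*6 = 2/3 - 2 = -4/3)
(-117 + d(1/(-5)))*s(5 - 3*0, -4) = (-117 + (1 + 1/(-5))/(2*(1/(-5))))*(-4/3) = (-117 + (1 - 1/5)/(2*(-1/5)))*(-4/3) = (-117 + (1/2)*(-5)*(4/5))*(-4/3) = (-117 - 2)*(-4/3) = -119*(-4/3) = 476/3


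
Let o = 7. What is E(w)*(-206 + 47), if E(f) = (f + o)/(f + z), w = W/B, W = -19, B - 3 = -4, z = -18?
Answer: -4134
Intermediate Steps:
B = -1 (B = 3 - 4 = -1)
w = 19 (w = -19/(-1) = -19*(-1) = 19)
E(f) = (7 + f)/(-18 + f) (E(f) = (f + 7)/(f - 18) = (7 + f)/(-18 + f))
E(w)*(-206 + 47) = ((7 + 19)/(-18 + 19))*(-206 + 47) = (26/1)*(-159) = (1*26)*(-159) = 26*(-159) = -4134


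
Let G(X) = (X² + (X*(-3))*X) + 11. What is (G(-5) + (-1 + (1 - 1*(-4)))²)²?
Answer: 529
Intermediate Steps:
G(X) = 11 - 2*X² (G(X) = (X² + (-3*X)*X) + 11 = (X² - 3*X²) + 11 = -2*X² + 11 = 11 - 2*X²)
(G(-5) + (-1 + (1 - 1*(-4)))²)² = ((11 - 2*(-5)²) + (-1 + (1 - 1*(-4)))²)² = ((11 - 2*25) + (-1 + (1 + 4))²)² = ((11 - 50) + (-1 + 5)²)² = (-39 + 4²)² = (-39 + 16)² = (-23)² = 529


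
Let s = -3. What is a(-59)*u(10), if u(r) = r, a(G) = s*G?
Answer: 1770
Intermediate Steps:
a(G) = -3*G
a(-59)*u(10) = -3*(-59)*10 = 177*10 = 1770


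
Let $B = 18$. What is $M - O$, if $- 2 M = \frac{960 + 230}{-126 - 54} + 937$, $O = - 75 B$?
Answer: $\frac{31853}{36} \approx 884.81$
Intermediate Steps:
$O = -1350$ ($O = \left(-75\right) 18 = -1350$)
$M = - \frac{16747}{36}$ ($M = - \frac{\frac{960 + 230}{-126 - 54} + 937}{2} = - \frac{\frac{1190}{-180} + 937}{2} = - \frac{1190 \left(- \frac{1}{180}\right) + 937}{2} = - \frac{- \frac{119}{18} + 937}{2} = \left(- \frac{1}{2}\right) \frac{16747}{18} = - \frac{16747}{36} \approx -465.19$)
$M - O = - \frac{16747}{36} - -1350 = - \frac{16747}{36} + 1350 = \frac{31853}{36}$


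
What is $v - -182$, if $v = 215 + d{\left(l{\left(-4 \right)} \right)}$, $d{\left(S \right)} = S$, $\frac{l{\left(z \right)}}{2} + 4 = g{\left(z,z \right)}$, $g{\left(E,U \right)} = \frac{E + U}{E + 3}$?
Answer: $405$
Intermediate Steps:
$g{\left(E,U \right)} = \frac{E + U}{3 + E}$
$l{\left(z \right)} = -8 + \frac{4 z}{3 + z}$ ($l{\left(z \right)} = -8 + 2 \frac{z + z}{3 + z} = -8 + 2 \frac{2 z}{3 + z} = -8 + \frac{4 z}{3 + z}$)
$v = 223$ ($v = 215 + \frac{4 \left(-6 - -4\right)}{3 - 4} = 215 + \frac{4 \left(-6 + 4\right)}{-1} = 215 + 4 \left(-1\right) \left(-2\right) = 215 + 8 = 223$)
$v - -182 = 223 - -182 = 223 + 182 = 405$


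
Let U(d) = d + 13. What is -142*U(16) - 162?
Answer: -4280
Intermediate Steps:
U(d) = 13 + d
-142*U(16) - 162 = -142*(13 + 16) - 162 = -142*29 - 162 = -4118 - 162 = -4280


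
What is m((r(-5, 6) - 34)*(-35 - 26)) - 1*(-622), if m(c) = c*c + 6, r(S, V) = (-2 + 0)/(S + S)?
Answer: 106291181/25 ≈ 4.2516e+6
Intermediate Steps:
r(S, V) = -1/S (r(S, V) = -2*1/(2*S) = -1/S)
m(c) = 6 + c² (m(c) = c² + 6 = 6 + c²)
m((r(-5, 6) - 34)*(-35 - 26)) - 1*(-622) = (6 + ((-1/(-5) - 34)*(-35 - 26))²) - 1*(-622) = (6 + ((-1*(-⅕) - 34)*(-61))²) + 622 = (6 + ((⅕ - 34)*(-61))²) + 622 = (6 + (-169/5*(-61))²) + 622 = (6 + (10309/5)²) + 622 = (6 + 106275481/25) + 622 = 106275631/25 + 622 = 106291181/25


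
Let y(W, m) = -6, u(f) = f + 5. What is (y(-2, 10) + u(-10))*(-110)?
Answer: 1210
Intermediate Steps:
u(f) = 5 + f
(y(-2, 10) + u(-10))*(-110) = (-6 + (5 - 10))*(-110) = (-6 - 5)*(-110) = -11*(-110) = 1210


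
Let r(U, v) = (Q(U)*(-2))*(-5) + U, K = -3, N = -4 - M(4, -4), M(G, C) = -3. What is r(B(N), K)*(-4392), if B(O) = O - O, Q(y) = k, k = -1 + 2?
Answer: -43920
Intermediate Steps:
k = 1
N = -1 (N = -4 - 1*(-3) = -4 + 3 = -1)
Q(y) = 1
B(O) = 0
r(U, v) = 10 + U (r(U, v) = (1*(-2))*(-5) + U = -2*(-5) + U = 10 + U)
r(B(N), K)*(-4392) = (10 + 0)*(-4392) = 10*(-4392) = -43920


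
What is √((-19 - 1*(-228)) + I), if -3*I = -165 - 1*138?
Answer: √310 ≈ 17.607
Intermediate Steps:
I = 101 (I = -(-165 - 1*138)/3 = -(-165 - 138)/3 = -⅓*(-303) = 101)
√((-19 - 1*(-228)) + I) = √((-19 - 1*(-228)) + 101) = √((-19 + 228) + 101) = √(209 + 101) = √310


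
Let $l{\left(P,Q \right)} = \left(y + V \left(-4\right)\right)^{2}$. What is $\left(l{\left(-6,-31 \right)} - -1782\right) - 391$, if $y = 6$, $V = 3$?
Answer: $1427$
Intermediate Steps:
$l{\left(P,Q \right)} = 36$ ($l{\left(P,Q \right)} = \left(6 + 3 \left(-4\right)\right)^{2} = \left(6 - 12\right)^{2} = \left(-6\right)^{2} = 36$)
$\left(l{\left(-6,-31 \right)} - -1782\right) - 391 = \left(36 - -1782\right) - 391 = \left(36 + 1782\right) - 391 = 1818 - 391 = 1427$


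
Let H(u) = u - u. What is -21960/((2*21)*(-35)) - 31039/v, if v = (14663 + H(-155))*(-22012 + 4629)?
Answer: 186578752939/12489459521 ≈ 14.939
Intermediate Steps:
H(u) = 0
v = -254886929 (v = (14663 + 0)*(-22012 + 4629) = 14663*(-17383) = -254886929)
-21960/((2*21)*(-35)) - 31039/v = -21960/((2*21)*(-35)) - 31039/(-254886929) = -21960/(42*(-35)) - 31039*(-1/254886929) = -21960/(-1470) + 31039/254886929 = -21960*(-1/1470) + 31039/254886929 = 732/49 + 31039/254886929 = 186578752939/12489459521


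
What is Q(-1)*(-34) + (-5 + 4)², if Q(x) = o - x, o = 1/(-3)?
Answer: -65/3 ≈ -21.667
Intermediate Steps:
o = -⅓ (o = 1*(-⅓) = -⅓ ≈ -0.33333)
Q(x) = -⅓ - x
Q(-1)*(-34) + (-5 + 4)² = (-⅓ - 1*(-1))*(-34) + (-5 + 4)² = (-⅓ + 1)*(-34) + (-1)² = (⅔)*(-34) + 1 = -68/3 + 1 = -65/3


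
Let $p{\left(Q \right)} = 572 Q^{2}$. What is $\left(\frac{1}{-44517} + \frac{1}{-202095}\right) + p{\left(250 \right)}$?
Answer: $\frac{107210235453667796}{2998887705} \approx 3.575 \cdot 10^{7}$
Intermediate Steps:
$\left(\frac{1}{-44517} + \frac{1}{-202095}\right) + p{\left(250 \right)} = \left(\frac{1}{-44517} + \frac{1}{-202095}\right) + 572 \cdot 250^{2} = \left(- \frac{1}{44517} - \frac{1}{202095}\right) + 572 \cdot 62500 = - \frac{82204}{2998887705} + 35750000 = \frac{107210235453667796}{2998887705}$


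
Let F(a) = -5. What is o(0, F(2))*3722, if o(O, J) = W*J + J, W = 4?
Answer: -93050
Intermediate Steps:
o(O, J) = 5*J (o(O, J) = 4*J + J = 5*J)
o(0, F(2))*3722 = (5*(-5))*3722 = -25*3722 = -93050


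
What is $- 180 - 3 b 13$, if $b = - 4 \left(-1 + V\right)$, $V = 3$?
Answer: $-56160$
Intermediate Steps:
$b = -8$ ($b = - 4 \left(-1 + 3\right) = \left(-4\right) 2 = -8$)
$- 180 - 3 b 13 = - 180 \left(-3\right) \left(-8\right) 13 = - 180 \cdot 24 \cdot 13 = \left(-180\right) 312 = -56160$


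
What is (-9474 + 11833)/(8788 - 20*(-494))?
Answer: 2359/18668 ≈ 0.12637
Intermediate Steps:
(-9474 + 11833)/(8788 - 20*(-494)) = 2359/(8788 + 9880) = 2359/18668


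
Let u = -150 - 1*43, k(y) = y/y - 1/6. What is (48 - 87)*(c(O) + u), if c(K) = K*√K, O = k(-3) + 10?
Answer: 7527 - 845*√390/12 ≈ 6136.4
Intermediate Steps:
k(y) = ⅚ (k(y) = 1 - 1*⅙ = 1 - ⅙ = ⅚)
O = 65/6 (O = ⅚ + 10 = 65/6 ≈ 10.833)
c(K) = K^(3/2)
u = -193 (u = -150 - 43 = -193)
(48 - 87)*(c(O) + u) = (48 - 87)*((65/6)^(3/2) - 193) = -39*(65*√390/36 - 193) = -39*(-193 + 65*√390/36) = 7527 - 845*√390/12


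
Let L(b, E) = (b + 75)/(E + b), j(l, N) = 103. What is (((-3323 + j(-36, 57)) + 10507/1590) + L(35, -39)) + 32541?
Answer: 23293586/795 ≈ 29300.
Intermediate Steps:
L(b, E) = (75 + b)/(E + b)
(((-3323 + j(-36, 57)) + 10507/1590) + L(35, -39)) + 32541 = (((-3323 + 103) + 10507/1590) + (75 + 35)/(-39 + 35)) + 32541 = ((-3220 + 10507*(1/1590)) + 110/(-4)) + 32541 = ((-3220 + 10507/1590) - ¼*110) + 32541 = (-5109293/1590 - 55/2) + 32541 = -2576509/795 + 32541 = 23293586/795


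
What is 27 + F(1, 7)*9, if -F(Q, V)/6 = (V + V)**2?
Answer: -10557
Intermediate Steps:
F(Q, V) = -24*V**2 (F(Q, V) = -6*(V + V)**2 = -6*4*V**2 = -24*V**2)
27 + F(1, 7)*9 = 27 - 24*7**2*9 = 27 - 24*49*9 = 27 - 1176*9 = 27 - 10584 = -10557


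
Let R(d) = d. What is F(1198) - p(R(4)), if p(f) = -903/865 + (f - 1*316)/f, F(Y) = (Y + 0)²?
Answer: 1241519833/865 ≈ 1.4353e+6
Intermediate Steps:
F(Y) = Y²
p(f) = -903/865 + (-316 + f)/f (p(f) = -903*1/865 + (f - 316)/f = -903/865 + (-316 + f)/f)
F(1198) - p(R(4)) = 1198² - (-38/865 - 316/4) = 1435204 - (-38/865 - 316*¼) = 1435204 - (-38/865 - 79) = 1435204 - 1*(-68373/865) = 1435204 + 68373/865 = 1241519833/865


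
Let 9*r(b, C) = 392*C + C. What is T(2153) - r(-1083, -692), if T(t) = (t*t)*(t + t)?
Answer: 59880304114/3 ≈ 1.9960e+10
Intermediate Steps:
r(b, C) = 131*C/3 (r(b, C) = (392*C + C)/9 = (393*C)/9 = 131*C/3)
T(t) = 2*t**3 (T(t) = t**2*(2*t) = 2*t**3)
T(2153) - r(-1083, -692) = 2*2153**3 - 131*(-692)/3 = 2*9980035577 - 1*(-90652/3) = 19960071154 + 90652/3 = 59880304114/3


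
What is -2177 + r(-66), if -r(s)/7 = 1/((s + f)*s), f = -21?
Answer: -12500341/5742 ≈ -2177.0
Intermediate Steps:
r(s) = -7/(s*(-21 + s)) (r(s) = -7/((s - 21)*s) = -7/((-21 + s)*s) = -7/(s*(-21 + s)))
-2177 + r(-66) = -2177 - 7/(-66*(-21 - 66)) = -2177 - 7*(-1/66)/(-87) = -2177 - 7*(-1/66)*(-1/87) = -2177 - 7/5742 = -12500341/5742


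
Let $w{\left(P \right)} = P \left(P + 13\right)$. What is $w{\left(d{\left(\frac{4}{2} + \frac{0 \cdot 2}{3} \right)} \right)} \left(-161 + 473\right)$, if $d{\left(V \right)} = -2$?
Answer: $-6864$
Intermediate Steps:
$w{\left(P \right)} = P \left(13 + P\right)$
$w{\left(d{\left(\frac{4}{2} + \frac{0 \cdot 2}{3} \right)} \right)} \left(-161 + 473\right) = - 2 \left(13 - 2\right) \left(-161 + 473\right) = \left(-2\right) 11 \cdot 312 = \left(-22\right) 312 = -6864$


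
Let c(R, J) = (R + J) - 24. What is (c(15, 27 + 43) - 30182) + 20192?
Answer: -9929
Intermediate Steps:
c(R, J) = -24 + J + R (c(R, J) = (J + R) - 24 = -24 + J + R)
(c(15, 27 + 43) - 30182) + 20192 = ((-24 + (27 + 43) + 15) - 30182) + 20192 = ((-24 + 70 + 15) - 30182) + 20192 = (61 - 30182) + 20192 = -30121 + 20192 = -9929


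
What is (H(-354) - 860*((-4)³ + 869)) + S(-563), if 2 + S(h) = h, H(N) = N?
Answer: -693219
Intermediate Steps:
S(h) = -2 + h
(H(-354) - 860*((-4)³ + 869)) + S(-563) = (-354 - 860*((-4)³ + 869)) + (-2 - 563) = (-354 - 860*(-64 + 869)) - 565 = (-354 - 860*805) - 565 = (-354 - 692300) - 565 = -692654 - 565 = -693219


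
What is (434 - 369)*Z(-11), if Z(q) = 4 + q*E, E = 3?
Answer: -1885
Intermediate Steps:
Z(q) = 4 + 3*q (Z(q) = 4 + q*3 = 4 + 3*q)
(434 - 369)*Z(-11) = (434 - 369)*(4 + 3*(-11)) = 65*(4 - 33) = 65*(-29) = -1885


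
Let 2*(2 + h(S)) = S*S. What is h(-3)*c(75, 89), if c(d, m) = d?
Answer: 375/2 ≈ 187.50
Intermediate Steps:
h(S) = -2 + S²/2 (h(S) = -2 + (S*S)/2 = -2 + S²/2)
h(-3)*c(75, 89) = (-2 + (½)*(-3)²)*75 = (-2 + (½)*9)*75 = (-2 + 9/2)*75 = (5/2)*75 = 375/2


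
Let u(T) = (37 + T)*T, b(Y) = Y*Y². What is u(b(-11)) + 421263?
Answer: 2143577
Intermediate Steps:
b(Y) = Y³
u(T) = T*(37 + T)
u(b(-11)) + 421263 = (-11)³*(37 + (-11)³) + 421263 = -1331*(37 - 1331) + 421263 = -1331*(-1294) + 421263 = 1722314 + 421263 = 2143577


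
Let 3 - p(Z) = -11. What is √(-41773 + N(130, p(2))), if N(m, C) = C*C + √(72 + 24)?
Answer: √(-41577 + 4*√6) ≈ 203.88*I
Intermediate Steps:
p(Z) = 14 (p(Z) = 3 - 1*(-11) = 3 + 11 = 14)
N(m, C) = C² + 4*√6 (N(m, C) = C² + √96 = C² + 4*√6)
√(-41773 + N(130, p(2))) = √(-41773 + (14² + 4*√6)) = √(-41773 + (196 + 4*√6)) = √(-41577 + 4*√6)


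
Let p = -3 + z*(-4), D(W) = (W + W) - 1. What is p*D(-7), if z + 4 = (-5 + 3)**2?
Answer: 45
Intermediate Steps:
z = 0 (z = -4 + (-5 + 3)**2 = -4 + (-2)**2 = -4 + 4 = 0)
D(W) = -1 + 2*W (D(W) = 2*W - 1 = -1 + 2*W)
p = -3 (p = -3 + 0*(-4) = -3 + 0 = -3)
p*D(-7) = -3*(-1 + 2*(-7)) = -3*(-1 - 14) = -3*(-15) = 45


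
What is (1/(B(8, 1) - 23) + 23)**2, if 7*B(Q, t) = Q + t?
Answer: 12173121/23104 ≈ 526.88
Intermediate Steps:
B(Q, t) = Q/7 + t/7 (B(Q, t) = (Q + t)/7 = Q/7 + t/7)
(1/(B(8, 1) - 23) + 23)**2 = (1/(((1/7)*8 + (1/7)*1) - 23) + 23)**2 = (1/((8/7 + 1/7) - 23) + 23)**2 = (1/(9/7 - 23) + 23)**2 = (1/(-152/7) + 23)**2 = (-7/152 + 23)**2 = (3489/152)**2 = 12173121/23104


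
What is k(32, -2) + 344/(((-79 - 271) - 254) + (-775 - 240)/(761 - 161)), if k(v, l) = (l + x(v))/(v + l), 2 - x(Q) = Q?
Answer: -1782128/1090245 ≈ -1.6346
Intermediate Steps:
x(Q) = 2 - Q
k(v, l) = (2 + l - v)/(l + v) (k(v, l) = (l + (2 - v))/(v + l) = (2 + l - v)/(l + v))
k(32, -2) + 344/(((-79 - 271) - 254) + (-775 - 240)/(761 - 161)) = (2 - 2 - 1*32)/(-2 + 32) + 344/(((-79 - 271) - 254) + (-775 - 240)/(761 - 161)) = (2 - 2 - 32)/30 + 344/((-350 - 254) - 1015/600) = (1/30)*(-32) + 344/(-604 - 1015*1/600) = -16/15 + 344/(-604 - 203/120) = -16/15 + 344/(-72683/120) = -16/15 + 344*(-120/72683) = -16/15 - 41280/72683 = -1782128/1090245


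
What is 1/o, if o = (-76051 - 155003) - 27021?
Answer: -1/258075 ≈ -3.8748e-6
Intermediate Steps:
o = -258075 (o = -231054 - 27021 = -258075)
1/o = 1/(-258075) = -1/258075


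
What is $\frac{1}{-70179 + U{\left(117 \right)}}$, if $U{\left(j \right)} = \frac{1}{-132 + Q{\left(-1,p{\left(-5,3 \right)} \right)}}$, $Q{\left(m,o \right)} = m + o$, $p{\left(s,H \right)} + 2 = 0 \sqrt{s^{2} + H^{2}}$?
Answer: $- \frac{135}{9474166} \approx -1.4249 \cdot 10^{-5}$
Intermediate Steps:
$p{\left(s,H \right)} = -2$ ($p{\left(s,H \right)} = -2 + 0 \sqrt{s^{2} + H^{2}} = -2 + 0 \sqrt{H^{2} + s^{2}} = -2 + 0 = -2$)
$U{\left(j \right)} = - \frac{1}{135}$ ($U{\left(j \right)} = \frac{1}{-132 - 3} = \frac{1}{-135} = - \frac{1}{135}$)
$\frac{1}{-70179 + U{\left(117 \right)}} = \frac{1}{-70179 - \frac{1}{135}} = \frac{1}{- \frac{9474166}{135}} = - \frac{135}{9474166}$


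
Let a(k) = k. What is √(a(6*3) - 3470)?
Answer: 2*I*√863 ≈ 58.754*I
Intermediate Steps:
√(a(6*3) - 3470) = √(6*3 - 3470) = √(18 - 3470) = √(-3452) = 2*I*√863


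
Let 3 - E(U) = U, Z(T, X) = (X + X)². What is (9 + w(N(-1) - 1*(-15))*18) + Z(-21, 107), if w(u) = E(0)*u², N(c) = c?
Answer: 56389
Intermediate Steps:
Z(T, X) = 4*X² (Z(T, X) = (2*X)² = 4*X²)
E(U) = 3 - U
w(u) = 3*u² (w(u) = (3 - 1*0)*u² = (3 + 0)*u² = 3*u²)
(9 + w(N(-1) - 1*(-15))*18) + Z(-21, 107) = (9 + (3*(-1 - 1*(-15))²)*18) + 4*107² = (9 + (3*(-1 + 15)²)*18) + 4*11449 = (9 + (3*14²)*18) + 45796 = (9 + (3*196)*18) + 45796 = (9 + 588*18) + 45796 = (9 + 10584) + 45796 = 10593 + 45796 = 56389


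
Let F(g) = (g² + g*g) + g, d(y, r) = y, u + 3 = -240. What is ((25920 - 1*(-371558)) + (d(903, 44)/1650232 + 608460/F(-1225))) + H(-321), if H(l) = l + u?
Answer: 393003586791557299/990147451160 ≈ 3.9691e+5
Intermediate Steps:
u = -243 (u = -3 - 240 = -243)
F(g) = g + 2*g² (F(g) = (g² + g²) + g = 2*g² + g = g + 2*g²)
H(l) = -243 + l (H(l) = l - 243 = -243 + l)
((25920 - 1*(-371558)) + (d(903, 44)/1650232 + 608460/F(-1225))) + H(-321) = ((25920 - 1*(-371558)) + (903/1650232 + 608460/((-1225*(1 + 2*(-1225)))))) + (-243 - 321) = ((25920 + 371558) + (903*(1/1650232) + 608460/((-1225*(1 - 2450))))) - 564 = (397478 + (903/1650232 + 608460/((-1225*(-2449))))) - 564 = (397478 + (903/1650232 + 608460/3000025)) - 564 = (397478 + (903/1650232 + 608460*(1/3000025))) - 564 = (397478 + (903/1650232 + 121692/600005)) - 564 = (397478 + 201361837059/990147451160) - 564 = 393562029954011539/990147451160 - 564 = 393003586791557299/990147451160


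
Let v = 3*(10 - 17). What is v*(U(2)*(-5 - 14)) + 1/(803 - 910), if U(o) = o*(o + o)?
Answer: 341543/107 ≈ 3192.0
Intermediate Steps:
U(o) = 2*o**2 (U(o) = o*(2*o) = 2*o**2)
v = -21 (v = 3*(-7) = -21)
v*(U(2)*(-5 - 14)) + 1/(803 - 910) = -21*2*2**2*(-5 - 14) + 1/(803 - 910) = -21*2*4*(-19) + 1/(-107) = -168*(-19) - 1/107 = -21*(-152) - 1/107 = 3192 - 1/107 = 341543/107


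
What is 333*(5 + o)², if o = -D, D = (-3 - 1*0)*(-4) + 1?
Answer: 21312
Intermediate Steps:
D = 13 (D = (-3 + 0)*(-4) + 1 = -3*(-4) + 1 = 12 + 1 = 13)
o = -13 (o = -1*13 = -13)
333*(5 + o)² = 333*(5 - 13)² = 333*(-8)² = 333*64 = 21312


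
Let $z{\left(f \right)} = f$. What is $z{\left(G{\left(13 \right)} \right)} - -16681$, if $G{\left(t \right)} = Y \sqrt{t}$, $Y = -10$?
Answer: $16681 - 10 \sqrt{13} \approx 16645.0$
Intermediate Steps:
$G{\left(t \right)} = - 10 \sqrt{t}$
$z{\left(G{\left(13 \right)} \right)} - -16681 = - 10 \sqrt{13} - -16681 = - 10 \sqrt{13} + 16681 = 16681 - 10 \sqrt{13}$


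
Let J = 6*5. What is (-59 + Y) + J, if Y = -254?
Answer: -283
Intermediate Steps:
J = 30
(-59 + Y) + J = (-59 - 254) + 30 = -313 + 30 = -283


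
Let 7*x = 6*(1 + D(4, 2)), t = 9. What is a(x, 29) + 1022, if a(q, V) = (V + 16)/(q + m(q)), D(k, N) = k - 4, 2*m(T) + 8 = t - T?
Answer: 13916/13 ≈ 1070.5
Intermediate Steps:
m(T) = ½ - T/2 (m(T) = -4 + (9 - T)/2 = -4 + (9/2 - T/2) = ½ - T/2)
D(k, N) = -4 + k
x = 6/7 (x = (6*(1 + (-4 + 4)))/7 = (6*(1 + 0))/7 = (6*1)/7 = (⅐)*6 = 6/7 ≈ 0.85714)
a(q, V) = (16 + V)/(½ + q/2) (a(q, V) = (V + 16)/(q + (½ - q/2)) = (16 + V)/(½ + q/2))
a(x, 29) + 1022 = 2*(16 + 29)/(1 + 6/7) + 1022 = 2*45/(13/7) + 1022 = 2*(7/13)*45 + 1022 = 630/13 + 1022 = 13916/13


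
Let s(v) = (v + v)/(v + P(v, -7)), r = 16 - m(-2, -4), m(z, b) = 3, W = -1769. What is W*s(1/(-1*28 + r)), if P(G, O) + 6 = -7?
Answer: -1769/98 ≈ -18.051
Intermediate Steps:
P(G, O) = -13 (P(G, O) = -6 - 7 = -13)
r = 13 (r = 16 - 1*3 = 16 - 3 = 13)
s(v) = 2*v/(-13 + v) (s(v) = (v + v)/(v - 13) = (2*v)/(-13 + v) = 2*v/(-13 + v))
W*s(1/(-1*28 + r)) = -3538/((-1*28 + 13)*(-13 + 1/(-1*28 + 13))) = -3538/((-28 + 13)*(-13 + 1/(-28 + 13))) = -3538/((-15)*(-13 + 1/(-15))) = -3538*(-1)/(15*(-13 - 1/15)) = -3538*(-1)/(15*(-196/15)) = -3538*(-1)*(-15)/(15*196) = -1769*1/98 = -1769/98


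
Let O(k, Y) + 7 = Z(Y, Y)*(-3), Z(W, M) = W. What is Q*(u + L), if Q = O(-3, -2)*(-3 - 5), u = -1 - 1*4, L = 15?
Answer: 80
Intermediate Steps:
O(k, Y) = -7 - 3*Y (O(k, Y) = -7 + Y*(-3) = -7 - 3*Y)
u = -5 (u = -1 - 4 = -5)
Q = 8 (Q = (-7 - 3*(-2))*(-3 - 5) = (-7 + 6)*(-8) = -1*(-8) = 8)
Q*(u + L) = 8*(-5 + 15) = 8*10 = 80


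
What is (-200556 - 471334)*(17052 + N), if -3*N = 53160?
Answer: 448822520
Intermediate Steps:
N = -17720 (N = -⅓*53160 = -17720)
(-200556 - 471334)*(17052 + N) = (-200556 - 471334)*(17052 - 17720) = -671890*(-668) = 448822520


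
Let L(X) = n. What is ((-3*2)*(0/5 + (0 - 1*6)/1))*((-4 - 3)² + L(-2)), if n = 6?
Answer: 1980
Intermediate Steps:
L(X) = 6
((-3*2)*(0/5 + (0 - 1*6)/1))*((-4 - 3)² + L(-2)) = ((-3*2)*(0/5 + (0 - 1*6)/1))*((-4 - 3)² + 6) = (-6*(0*(⅕) + (0 - 6)*1))*((-7)² + 6) = (-6*(0 - 6*1))*(49 + 6) = -6*(0 - 6)*55 = -6*(-6)*55 = 36*55 = 1980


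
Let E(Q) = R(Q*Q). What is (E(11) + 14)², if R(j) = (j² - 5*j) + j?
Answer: 200817241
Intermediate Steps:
R(j) = j² - 4*j
E(Q) = Q²*(-4 + Q²) (E(Q) = (Q*Q)*(-4 + Q*Q) = Q²*(-4 + Q²))
(E(11) + 14)² = (11²*(-4 + 11²) + 14)² = (121*(-4 + 121) + 14)² = (121*117 + 14)² = (14157 + 14)² = 14171² = 200817241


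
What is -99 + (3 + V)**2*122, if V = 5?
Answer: 7709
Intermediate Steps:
-99 + (3 + V)**2*122 = -99 + (3 + 5)**2*122 = -99 + 8**2*122 = -99 + 64*122 = -99 + 7808 = 7709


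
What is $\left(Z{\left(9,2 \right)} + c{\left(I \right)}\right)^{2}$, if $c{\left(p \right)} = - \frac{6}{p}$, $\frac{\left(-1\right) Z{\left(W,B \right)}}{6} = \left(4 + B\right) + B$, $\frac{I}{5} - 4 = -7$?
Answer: $\frac{56644}{25} \approx 2265.8$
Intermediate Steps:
$I = -15$ ($I = 20 + 5 \left(-7\right) = 20 - 35 = -15$)
$Z{\left(W,B \right)} = -24 - 12 B$ ($Z{\left(W,B \right)} = - 6 \left(\left(4 + B\right) + B\right) = - 6 \left(4 + 2 B\right) = -24 - 12 B$)
$\left(Z{\left(9,2 \right)} + c{\left(I \right)}\right)^{2} = \left(\left(-24 - 24\right) - \frac{6}{-15}\right)^{2} = \left(\left(-24 - 24\right) - - \frac{2}{5}\right)^{2} = \left(-48 + \frac{2}{5}\right)^{2} = \left(- \frac{238}{5}\right)^{2} = \frac{56644}{25}$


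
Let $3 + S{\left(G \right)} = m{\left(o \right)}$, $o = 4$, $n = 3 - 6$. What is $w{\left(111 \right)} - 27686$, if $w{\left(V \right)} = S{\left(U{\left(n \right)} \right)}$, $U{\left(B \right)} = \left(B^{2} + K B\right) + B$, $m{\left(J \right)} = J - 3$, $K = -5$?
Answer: $-27688$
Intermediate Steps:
$n = -3$ ($n = 3 - 6 = -3$)
$m{\left(J \right)} = -3 + J$
$U{\left(B \right)} = B^{2} - 4 B$ ($U{\left(B \right)} = \left(B^{2} - 5 B\right) + B = B^{2} - 4 B$)
$S{\left(G \right)} = -2$ ($S{\left(G \right)} = -3 + \left(-3 + 4\right) = -3 + 1 = -2$)
$w{\left(V \right)} = -2$
$w{\left(111 \right)} - 27686 = -2 - 27686 = -27688$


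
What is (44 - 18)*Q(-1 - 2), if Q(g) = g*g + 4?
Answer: 338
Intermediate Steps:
Q(g) = 4 + g² (Q(g) = g² + 4 = 4 + g²)
(44 - 18)*Q(-1 - 2) = (44 - 18)*(4 + (-1 - 2)²) = 26*(4 + (-3)²) = 26*(4 + 9) = 26*13 = 338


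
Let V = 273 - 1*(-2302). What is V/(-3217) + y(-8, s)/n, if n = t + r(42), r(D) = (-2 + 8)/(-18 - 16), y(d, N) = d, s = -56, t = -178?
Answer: -7362163/9744293 ≈ -0.75554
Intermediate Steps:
V = 2575 (V = 273 + 2302 = 2575)
r(D) = -3/17 (r(D) = 6/(-34) = 6*(-1/34) = -3/17)
n = -3029/17 (n = -178 - 3/17 = -3029/17 ≈ -178.18)
V/(-3217) + y(-8, s)/n = 2575/(-3217) - 8/(-3029/17) = 2575*(-1/3217) - 8*(-17/3029) = -2575/3217 + 136/3029 = -7362163/9744293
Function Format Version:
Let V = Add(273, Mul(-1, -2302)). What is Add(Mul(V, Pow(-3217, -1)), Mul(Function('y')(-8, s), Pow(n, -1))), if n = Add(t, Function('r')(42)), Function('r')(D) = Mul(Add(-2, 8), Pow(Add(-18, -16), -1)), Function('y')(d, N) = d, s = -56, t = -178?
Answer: Rational(-7362163, 9744293) ≈ -0.75554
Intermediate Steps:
V = 2575 (V = Add(273, 2302) = 2575)
Function('r')(D) = Rational(-3, 17) (Function('r')(D) = Mul(6, Pow(-34, -1)) = Mul(6, Rational(-1, 34)) = Rational(-3, 17))
n = Rational(-3029, 17) (n = Add(-178, Rational(-3, 17)) = Rational(-3029, 17) ≈ -178.18)
Add(Mul(V, Pow(-3217, -1)), Mul(Function('y')(-8, s), Pow(n, -1))) = Add(Mul(2575, Pow(-3217, -1)), Mul(-8, Pow(Rational(-3029, 17), -1))) = Add(Mul(2575, Rational(-1, 3217)), Mul(-8, Rational(-17, 3029))) = Add(Rational(-2575, 3217), Rational(136, 3029)) = Rational(-7362163, 9744293)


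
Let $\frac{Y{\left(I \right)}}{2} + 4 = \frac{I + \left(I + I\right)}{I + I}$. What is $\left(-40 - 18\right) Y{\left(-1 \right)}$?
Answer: $290$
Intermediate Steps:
$Y{\left(I \right)} = -5$ ($Y{\left(I \right)} = -8 + 2 \frac{I + \left(I + I\right)}{I + I} = -8 + 2 \frac{I + 2 I}{2 I} = -8 + 2 \cdot 3 I \frac{1}{2 I} = -8 + 2 \cdot \frac{3}{2} = -8 + 3 = -5$)
$\left(-40 - 18\right) Y{\left(-1 \right)} = \left(-40 - 18\right) \left(-5\right) = \left(-58\right) \left(-5\right) = 290$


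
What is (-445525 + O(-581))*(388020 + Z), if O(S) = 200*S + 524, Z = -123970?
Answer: -148185124050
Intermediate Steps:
O(S) = 524 + 200*S
(-445525 + O(-581))*(388020 + Z) = (-445525 + (524 + 200*(-581)))*(388020 - 123970) = (-445525 + (524 - 116200))*264050 = (-445525 - 115676)*264050 = -561201*264050 = -148185124050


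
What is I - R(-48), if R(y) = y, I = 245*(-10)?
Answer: -2402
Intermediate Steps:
I = -2450
I - R(-48) = -2450 - 1*(-48) = -2450 + 48 = -2402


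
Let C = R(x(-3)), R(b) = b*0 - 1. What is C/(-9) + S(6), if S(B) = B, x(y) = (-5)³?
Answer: 55/9 ≈ 6.1111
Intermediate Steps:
x(y) = -125
R(b) = -1 (R(b) = 0 - 1 = -1)
C = -1
C/(-9) + S(6) = -1/(-9) + 6 = -⅑*(-1) + 6 = ⅑ + 6 = 55/9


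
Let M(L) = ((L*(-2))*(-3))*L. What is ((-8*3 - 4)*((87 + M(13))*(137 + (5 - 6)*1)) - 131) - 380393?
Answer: -4573132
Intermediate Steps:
M(L) = 6*L² (M(L) = (-2*L*(-3))*L = (6*L)*L = 6*L²)
((-8*3 - 4)*((87 + M(13))*(137 + (5 - 6)*1)) - 131) - 380393 = ((-8*3 - 4)*((87 + 6*13²)*(137 + (5 - 6)*1)) - 131) - 380393 = ((-24 - 4)*((87 + 6*169)*(137 - 1*1)) - 131) - 380393 = (-28*(87 + 1014)*(137 - 1) - 131) - 380393 = (-30828*136 - 131) - 380393 = (-28*149736 - 131) - 380393 = (-4192608 - 131) - 380393 = -4192739 - 380393 = -4573132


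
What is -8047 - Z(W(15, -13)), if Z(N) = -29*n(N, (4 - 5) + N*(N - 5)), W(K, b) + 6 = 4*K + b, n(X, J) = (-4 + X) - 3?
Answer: -7061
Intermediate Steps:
n(X, J) = -7 + X
W(K, b) = -6 + b + 4*K (W(K, b) = -6 + (4*K + b) = -6 + (b + 4*K) = -6 + b + 4*K)
Z(N) = 203 - 29*N (Z(N) = -29*(-7 + N) = 203 - 29*N)
-8047 - Z(W(15, -13)) = -8047 - (203 - 29*(-6 - 13 + 4*15)) = -8047 - (203 - 29*(-6 - 13 + 60)) = -8047 - (203 - 29*41) = -8047 - (203 - 1189) = -8047 - 1*(-986) = -8047 + 986 = -7061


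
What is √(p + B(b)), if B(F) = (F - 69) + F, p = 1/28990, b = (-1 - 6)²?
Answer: √24372211890/28990 ≈ 5.3852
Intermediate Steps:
b = 49 (b = (-7)² = 49)
p = 1/28990 ≈ 3.4495e-5
B(F) = -69 + 2*F (B(F) = (-69 + F) + F = -69 + 2*F)
√(p + B(b)) = √(1/28990 + (-69 + 2*49)) = √(1/28990 + (-69 + 98)) = √(1/28990 + 29) = √(840711/28990) = √24372211890/28990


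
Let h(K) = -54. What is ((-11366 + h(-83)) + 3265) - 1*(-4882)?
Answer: -3273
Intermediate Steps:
((-11366 + h(-83)) + 3265) - 1*(-4882) = ((-11366 - 54) + 3265) - 1*(-4882) = (-11420 + 3265) + 4882 = -8155 + 4882 = -3273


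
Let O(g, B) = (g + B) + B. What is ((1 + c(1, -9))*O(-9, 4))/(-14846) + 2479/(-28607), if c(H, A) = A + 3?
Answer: -36946269/424699522 ≈ -0.086994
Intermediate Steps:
c(H, A) = 3 + A
O(g, B) = g + 2*B (O(g, B) = (B + g) + B = g + 2*B)
((1 + c(1, -9))*O(-9, 4))/(-14846) + 2479/(-28607) = ((1 + (3 - 9))*(-9 + 2*4))/(-14846) + 2479/(-28607) = ((1 - 6)*(-9 + 8))*(-1/14846) + 2479*(-1/28607) = -5*(-1)*(-1/14846) - 2479/28607 = 5*(-1/14846) - 2479/28607 = -5/14846 - 2479/28607 = -36946269/424699522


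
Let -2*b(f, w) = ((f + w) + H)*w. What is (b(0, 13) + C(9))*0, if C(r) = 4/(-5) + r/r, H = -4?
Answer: 0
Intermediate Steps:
b(f, w) = -w*(-4 + f + w)/2 (b(f, w) = -((f + w) - 4)*w/2 = -(-4 + f + w)*w/2 = -w*(-4 + f + w)/2)
C(r) = 1/5 (C(r) = 4*(-1/5) + 1 = -4/5 + 1 = 1/5)
(b(0, 13) + C(9))*0 = ((1/2)*13*(4 - 1*0 - 1*13) + 1/5)*0 = ((1/2)*13*(4 + 0 - 13) + 1/5)*0 = ((1/2)*13*(-9) + 1/5)*0 = (-117/2 + 1/5)*0 = -583/10*0 = 0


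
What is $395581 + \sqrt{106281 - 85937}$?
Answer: $395581 + 2 \sqrt{5086} \approx 3.9572 \cdot 10^{5}$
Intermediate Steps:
$395581 + \sqrt{106281 - 85937} = 395581 + \sqrt{20344} = 395581 + 2 \sqrt{5086}$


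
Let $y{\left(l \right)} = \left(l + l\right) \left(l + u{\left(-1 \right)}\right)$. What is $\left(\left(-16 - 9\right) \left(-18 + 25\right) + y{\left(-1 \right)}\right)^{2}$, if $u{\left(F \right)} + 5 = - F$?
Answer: $27225$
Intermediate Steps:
$u{\left(F \right)} = -5 - F$
$y{\left(l \right)} = 2 l \left(-4 + l\right)$ ($y{\left(l \right)} = \left(l + l\right) \left(l - 4\right) = 2 l \left(l + \left(-5 + 1\right)\right) = 2 l \left(l - 4\right) = 2 l \left(-4 + l\right)$)
$\left(\left(-16 - 9\right) \left(-18 + 25\right) + y{\left(-1 \right)}\right)^{2} = \left(\left(-16 - 9\right) \left(-18 + 25\right) + 2 \left(-1\right) \left(-4 - 1\right)\right)^{2} = \left(\left(-25\right) 7 + 2 \left(-1\right) \left(-5\right)\right)^{2} = \left(-175 + 10\right)^{2} = \left(-165\right)^{2} = 27225$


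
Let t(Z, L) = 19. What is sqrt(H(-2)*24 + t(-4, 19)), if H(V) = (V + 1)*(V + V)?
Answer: sqrt(115) ≈ 10.724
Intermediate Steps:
H(V) = 2*V*(1 + V) (H(V) = (1 + V)*(2*V) = 2*V*(1 + V))
sqrt(H(-2)*24 + t(-4, 19)) = sqrt((2*(-2)*(1 - 2))*24 + 19) = sqrt((2*(-2)*(-1))*24 + 19) = sqrt(4*24 + 19) = sqrt(96 + 19) = sqrt(115)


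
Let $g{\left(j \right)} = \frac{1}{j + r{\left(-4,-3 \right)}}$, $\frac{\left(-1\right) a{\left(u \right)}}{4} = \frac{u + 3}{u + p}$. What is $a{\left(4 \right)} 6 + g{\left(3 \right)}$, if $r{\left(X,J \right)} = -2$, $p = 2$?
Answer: $-27$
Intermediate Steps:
$a{\left(u \right)} = - \frac{4 \left(3 + u\right)}{2 + u}$ ($a{\left(u \right)} = - 4 \frac{u + 3}{u + 2} = - 4 \frac{3 + u}{2 + u} = - \frac{4 \left(3 + u\right)}{2 + u}$)
$g{\left(j \right)} = \frac{1}{-2 + j}$ ($g{\left(j \right)} = \frac{1}{j - 2} = \frac{1}{-2 + j}$)
$a{\left(4 \right)} 6 + g{\left(3 \right)} = \frac{4 \left(-3 - 4\right)}{2 + 4} \cdot 6 + \frac{1}{-2 + 3} = \frac{4 \left(-3 - 4\right)}{6} \cdot 6 + 1^{-1} = 4 \cdot \frac{1}{6} \left(-7\right) 6 + 1 = \left(- \frac{14}{3}\right) 6 + 1 = -28 + 1 = -27$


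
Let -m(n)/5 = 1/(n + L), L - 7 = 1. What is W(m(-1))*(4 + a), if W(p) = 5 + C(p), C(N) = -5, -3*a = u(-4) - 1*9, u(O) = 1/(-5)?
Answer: 0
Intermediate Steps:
u(O) = -⅕
a = 46/15 (a = -(-⅕ - 1*9)/3 = -(-⅕ - 9)/3 = -⅓*(-46/5) = 46/15 ≈ 3.0667)
L = 8 (L = 7 + 1 = 8)
m(n) = -5/(8 + n) (m(n) = -5/(n + 8) = -5/(8 + n))
W(p) = 0 (W(p) = 5 - 5 = 0)
W(m(-1))*(4 + a) = 0*(4 + 46/15) = 0*(106/15) = 0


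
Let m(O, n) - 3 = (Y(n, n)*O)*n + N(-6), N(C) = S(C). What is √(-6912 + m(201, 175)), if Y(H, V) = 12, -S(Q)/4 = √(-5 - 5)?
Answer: √(415191 - 4*I*√10) ≈ 644.35 - 0.01*I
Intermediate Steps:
S(Q) = -4*I*√10 (S(Q) = -4*√(-5 - 5) = -4*I*√10)
N(C) = -4*I*√10
m(O, n) = 3 - 4*I*√10 + 12*O*n (m(O, n) = 3 + ((12*O)*n - 4*I*√10) = 3 + (12*O*n - 4*I*√10) = 3 + (-4*I*√10 + 12*O*n) = 3 - 4*I*√10 + 12*O*n)
√(-6912 + m(201, 175)) = √(-6912 + (3 - 4*I*√10 + 12*201*175)) = √(-6912 + (3 - 4*I*√10 + 422100)) = √(-6912 + (422103 - 4*I*√10)) = √(415191 - 4*I*√10)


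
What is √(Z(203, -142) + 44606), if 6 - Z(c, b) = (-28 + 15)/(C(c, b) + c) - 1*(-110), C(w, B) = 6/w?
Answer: √75594598131335/41215 ≈ 210.96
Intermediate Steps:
Z(c, b) = -104 + 13/(c + 6/c) (Z(c, b) = 6 - ((-28 + 15)/(6/c + c) - 1*(-110)) = 6 - (-13/(c + 6/c) + 110) = 6 - (110 - 13/(c + 6/c)) = 6 + (-110 + 13/(c + 6/c)) = -104 + 13/(c + 6/c))
√(Z(203, -142) + 44606) = √(13*(-48 + 203 - 8*203²)/(6 + 203²) + 44606) = √(13*(-48 + 203 - 8*41209)/(6 + 41209) + 44606) = √(13*(-48 + 203 - 329672)/41215 + 44606) = √(13*(1/41215)*(-329517) + 44606) = √(-4283721/41215 + 44606) = √(1834152569/41215) = √75594598131335/41215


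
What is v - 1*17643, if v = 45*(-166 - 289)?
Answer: -38118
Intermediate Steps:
v = -20475 (v = 45*(-455) = -20475)
v - 1*17643 = -20475 - 1*17643 = -20475 - 17643 = -38118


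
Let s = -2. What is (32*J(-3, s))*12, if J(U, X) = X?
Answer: -768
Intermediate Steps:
(32*J(-3, s))*12 = (32*(-2))*12 = -64*12 = -768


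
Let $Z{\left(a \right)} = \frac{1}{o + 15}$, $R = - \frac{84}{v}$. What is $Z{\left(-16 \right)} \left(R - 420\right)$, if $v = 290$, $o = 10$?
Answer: $- \frac{60942}{3625} \approx -16.812$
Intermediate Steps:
$R = - \frac{42}{145}$ ($R = - \frac{84}{290} = \left(-84\right) \frac{1}{290} = - \frac{42}{145} \approx -0.28966$)
$Z{\left(a \right)} = \frac{1}{25}$ ($Z{\left(a \right)} = \frac{1}{10 + 15} = \frac{1}{25}$)
$Z{\left(-16 \right)} \left(R - 420\right) = \frac{- \frac{42}{145} - 420}{25} = \frac{1}{25} \left(- \frac{60942}{145}\right) = - \frac{60942}{3625}$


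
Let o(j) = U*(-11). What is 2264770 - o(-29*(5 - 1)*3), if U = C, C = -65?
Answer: 2264055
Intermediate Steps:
U = -65
o(j) = 715 (o(j) = -65*(-11) = 715)
2264770 - o(-29*(5 - 1)*3) = 2264770 - 1*715 = 2264770 - 715 = 2264055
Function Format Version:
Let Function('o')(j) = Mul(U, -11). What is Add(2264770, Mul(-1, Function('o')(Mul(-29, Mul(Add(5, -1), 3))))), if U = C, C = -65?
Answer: 2264055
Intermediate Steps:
U = -65
Function('o')(j) = 715 (Function('o')(j) = Mul(-65, -11) = 715)
Add(2264770, Mul(-1, Function('o')(Mul(-29, Mul(Add(5, -1), 3))))) = Add(2264770, Mul(-1, 715)) = Add(2264770, -715) = 2264055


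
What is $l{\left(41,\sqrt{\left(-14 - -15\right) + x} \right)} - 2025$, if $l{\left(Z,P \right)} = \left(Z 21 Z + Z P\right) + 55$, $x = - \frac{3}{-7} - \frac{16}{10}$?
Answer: $33331 + \frac{41 i \sqrt{210}}{35} \approx 33331.0 + 16.976 i$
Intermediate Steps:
$x = - \frac{41}{35}$ ($x = \left(-3\right) \left(- \frac{1}{7}\right) - \frac{8}{5} = \frac{3}{7} - \frac{8}{5} = - \frac{41}{35} \approx -1.1714$)
$l{\left(Z,P \right)} = 55 + 21 Z^{2} + P Z$ ($l{\left(Z,P \right)} = \left(21 Z Z + P Z\right) + 55 = \left(21 Z^{2} + P Z\right) + 55 = 55 + 21 Z^{2} + P Z$)
$l{\left(41,\sqrt{\left(-14 - -15\right) + x} \right)} - 2025 = \left(55 + 21 \cdot 41^{2} + \sqrt{\left(-14 - -15\right) - \frac{41}{35}} \cdot 41\right) - 2025 = \left(55 + 21 \cdot 1681 + \sqrt{\left(-14 + 15\right) - \frac{41}{35}} \cdot 41\right) - 2025 = \left(55 + 35301 + \sqrt{1 - \frac{41}{35}} \cdot 41\right) - 2025 = \left(55 + 35301 + \sqrt{- \frac{6}{35}} \cdot 41\right) - 2025 = \left(55 + 35301 + \frac{i \sqrt{210}}{35} \cdot 41\right) - 2025 = \left(55 + 35301 + \frac{41 i \sqrt{210}}{35}\right) - 2025 = \left(35356 + \frac{41 i \sqrt{210}}{35}\right) - 2025 = 33331 + \frac{41 i \sqrt{210}}{35}$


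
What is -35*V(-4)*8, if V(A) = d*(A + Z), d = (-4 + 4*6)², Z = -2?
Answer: 672000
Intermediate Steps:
d = 400 (d = (-4 + 24)² = 20² = 400)
V(A) = -800 + 400*A (V(A) = 400*(A - 2) = 400*(-2 + A) = -800 + 400*A)
-35*V(-4)*8 = -35*(-800 + 400*(-4))*8 = -35*(-800 - 1600)*8 = -(-84000)*8 = -35*(-19200) = 672000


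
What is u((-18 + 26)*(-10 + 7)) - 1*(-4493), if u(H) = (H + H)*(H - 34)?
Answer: 7277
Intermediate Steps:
u(H) = 2*H*(-34 + H) (u(H) = (2*H)*(-34 + H) = 2*H*(-34 + H))
u((-18 + 26)*(-10 + 7)) - 1*(-4493) = 2*((-18 + 26)*(-10 + 7))*(-34 + (-18 + 26)*(-10 + 7)) - 1*(-4493) = 2*(8*(-3))*(-34 + 8*(-3)) + 4493 = 2*(-24)*(-34 - 24) + 4493 = 2*(-24)*(-58) + 4493 = 2784 + 4493 = 7277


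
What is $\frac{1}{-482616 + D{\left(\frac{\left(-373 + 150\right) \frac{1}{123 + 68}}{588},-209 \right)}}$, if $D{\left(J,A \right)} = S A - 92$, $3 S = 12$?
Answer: $- \frac{1}{483544} \approx -2.0681 \cdot 10^{-6}$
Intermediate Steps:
$S = 4$ ($S = \frac{1}{3} \cdot 12 = 4$)
$D{\left(J,A \right)} = -92 + 4 A$ ($D{\left(J,A \right)} = 4 A - 92 = -92 + 4 A$)
$\frac{1}{-482616 + D{\left(\frac{\left(-373 + 150\right) \frac{1}{123 + 68}}{588},-209 \right)}} = \frac{1}{-482616 + \left(-92 + 4 \left(-209\right)\right)} = \frac{1}{-482616 - 928} = \frac{1}{-483544} = - \frac{1}{483544}$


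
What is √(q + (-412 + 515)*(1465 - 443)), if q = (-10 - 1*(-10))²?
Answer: √105266 ≈ 324.45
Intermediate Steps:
q = 0 (q = (-10 + 10)² = 0² = 0)
√(q + (-412 + 515)*(1465 - 443)) = √(0 + (-412 + 515)*(1465 - 443)) = √(0 + 103*1022) = √(0 + 105266) = √105266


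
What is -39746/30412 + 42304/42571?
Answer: -202738859/647334626 ≈ -0.31319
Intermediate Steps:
-39746/30412 + 42304/42571 = -39746*1/30412 + 42304*(1/42571) = -19873/15206 + 42304/42571 = -202738859/647334626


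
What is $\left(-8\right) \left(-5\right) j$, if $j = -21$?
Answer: $-840$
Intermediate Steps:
$\left(-8\right) \left(-5\right) j = \left(-8\right) \left(-5\right) \left(-21\right) = 40 \left(-21\right) = -840$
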